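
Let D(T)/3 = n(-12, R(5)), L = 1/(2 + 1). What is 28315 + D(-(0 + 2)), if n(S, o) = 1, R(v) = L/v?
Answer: 28318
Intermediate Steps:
L = 1/3 ≈ 0.33333
R(v) = 1/(3*v)
D(T) = 3 (D(T) = 3*1 = 3)
28315 + D(-(0 + 2)) = 28315 + 3 = 28318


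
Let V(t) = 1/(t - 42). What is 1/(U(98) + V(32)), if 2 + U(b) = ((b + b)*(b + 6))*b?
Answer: 10/19976299 ≈ 5.0059e-7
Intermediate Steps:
V(t) = 1/(-42 + t)
U(b) = -2 + 2*b**2*(6 + b) (U(b) = -2 + ((b + b)*(b + 6))*b = -2 + ((2*b)*(6 + b))*b = -2 + (2*b*(6 + b))*b = -2 + 2*b**2*(6 + b))
1/(U(98) + V(32)) = 1/((-2 + 2*98**3 + 12*98**2) + 1/(-42 + 32)) = 1/((-2 + 2*941192 + 12*9604) + 1/(-10)) = 1/((-2 + 1882384 + 115248) - 1/10) = 1/(1997630 - 1/10) = 1/(19976299/10) = 10/19976299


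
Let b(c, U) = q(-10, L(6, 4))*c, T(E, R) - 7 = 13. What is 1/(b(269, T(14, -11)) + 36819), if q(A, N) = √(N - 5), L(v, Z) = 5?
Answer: 1/36819 ≈ 2.7160e-5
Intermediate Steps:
q(A, N) = √(-5 + N)
T(E, R) = 20 (T(E, R) = 7 + 13 = 20)
b(c, U) = 0 (b(c, U) = √(-5 + 5)*c = √0*c = 0*c = 0)
1/(b(269, T(14, -11)) + 36819) = 1/(0 + 36819) = 1/36819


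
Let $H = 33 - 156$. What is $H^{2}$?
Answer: $15129$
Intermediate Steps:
$H = -123$ ($H = 33 - 156 = -123$)
$H^{2} = \left(-123\right)^{2} = 15129$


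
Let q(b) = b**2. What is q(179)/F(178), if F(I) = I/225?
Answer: 7209225/178 ≈ 40501.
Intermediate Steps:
F(I) = I/225 (F(I) = I*(1/225) = I/225)
q(179)/F(178) = 179**2/(((1/225)*178)) = 32041/(178/225) = 32041*(225/178) = 7209225/178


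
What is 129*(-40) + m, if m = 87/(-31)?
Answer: -160047/31 ≈ -5162.8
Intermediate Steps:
m = -87/31 (m = 87*(-1/31) = -87/31 ≈ -2.8064)
129*(-40) + m = 129*(-40) - 87/31 = -5160 - 87/31 = -160047/31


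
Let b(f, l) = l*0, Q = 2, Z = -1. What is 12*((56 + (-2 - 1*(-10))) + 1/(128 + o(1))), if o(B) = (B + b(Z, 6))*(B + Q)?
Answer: 100620/131 ≈ 768.09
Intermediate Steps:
b(f, l) = 0
o(B) = B*(2 + B) (o(B) = (B + 0)*(B + 2) = B*(2 + B))
12*((56 + (-2 - 1*(-10))) + 1/(128 + o(1))) = 12*((56 + (-2 - 1*(-10))) + 1/(128 + 1*(2 + 1))) = 12*((56 + (-2 + 10)) + 1/(128 + 1*3)) = 12*((56 + 8) + 1/(128 + 3)) = 12*(64 + 1/131) = 12*(8385/131) = 100620/131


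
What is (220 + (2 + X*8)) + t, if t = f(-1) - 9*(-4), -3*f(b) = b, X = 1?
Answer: 799/3 ≈ 266.33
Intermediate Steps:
f(b) = -b/3
t = 109/3 (t = -⅓*(-1) - 9*(-4) = ⅓ + 36 = 109/3 ≈ 36.333)
(220 + (2 + X*8)) + t = (220 + (2 + 1*8)) + 109/3 = (220 + (2 + 8)) + 109/3 = (220 + 10) + 109/3 = 230 + 109/3 = 799/3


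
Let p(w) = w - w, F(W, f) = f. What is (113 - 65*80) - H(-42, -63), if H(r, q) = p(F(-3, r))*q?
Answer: -5087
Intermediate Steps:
p(w) = 0
H(r, q) = 0 (H(r, q) = 0*q = 0)
(113 - 65*80) - H(-42, -63) = (113 - 65*80) - 1*0 = (113 - 5200) + 0 = -5087 + 0 = -5087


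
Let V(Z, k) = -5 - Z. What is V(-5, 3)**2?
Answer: 0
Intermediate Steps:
V(-5, 3)**2 = (-5 - 1*(-5))**2 = (-5 + 5)**2 = 0**2 = 0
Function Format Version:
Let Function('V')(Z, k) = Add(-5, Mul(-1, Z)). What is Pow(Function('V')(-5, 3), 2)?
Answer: 0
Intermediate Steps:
Pow(Function('V')(-5, 3), 2) = Pow(Add(-5, Mul(-1, -5)), 2) = Pow(Add(-5, 5), 2) = Pow(0, 2) = 0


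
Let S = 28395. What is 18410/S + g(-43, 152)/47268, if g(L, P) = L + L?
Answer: 1071311/1657006 ≈ 0.64653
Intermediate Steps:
g(L, P) = 2*L
18410/S + g(-43, 152)/47268 = 18410/28395 + (2*(-43))/47268 = 18410*(1/28395) - 86*1/47268 = 3682/5679 - 43/23634 = 1071311/1657006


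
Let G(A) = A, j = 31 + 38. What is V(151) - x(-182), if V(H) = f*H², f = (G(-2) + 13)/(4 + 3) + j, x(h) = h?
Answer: 11264968/7 ≈ 1.6093e+6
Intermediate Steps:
j = 69
f = 494/7 (f = (-2 + 13)/(4 + 3) + 69 = 11/7 + 69 = 494/7 ≈ 70.571)
V(H) = 494*H²/7
V(151) - x(-182) = (494/7)*151² - 1*(-182) = (494/7)*22801 + 182 = 11263694/7 + 182 = 11264968/7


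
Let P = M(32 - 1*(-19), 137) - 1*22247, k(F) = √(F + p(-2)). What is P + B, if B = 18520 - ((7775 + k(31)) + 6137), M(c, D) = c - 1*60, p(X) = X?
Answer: -17648 - √29 ≈ -17653.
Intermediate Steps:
M(c, D) = -60 + c (M(c, D) = c - 60 = -60 + c)
k(F) = √(-2 + F) (k(F) = √(F - 2) = √(-2 + F))
P = -22256 (P = (-60 + (32 - 1*(-19))) - 1*22247 = (-60 + (32 + 19)) - 22247 = (-60 + 51) - 22247 = -9 - 22247 = -22256)
B = 4608 - √29 (B = 18520 - ((7775 + √(-2 + 31)) + 6137) = 18520 - ((7775 + √29) + 6137) = 18520 - (13912 + √29) = 18520 + (-13912 - √29) = 4608 - √29 ≈ 4602.6)
P + B = -22256 + (4608 - √29) = -17648 - √29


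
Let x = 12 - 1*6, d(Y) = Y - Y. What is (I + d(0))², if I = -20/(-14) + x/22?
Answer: 17161/5929 ≈ 2.8944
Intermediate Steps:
d(Y) = 0
x = 6 (x = 12 - 6 = 6)
I = 131/77 (I = -20/(-14) + 6/22 = -20*(-1/14) + 6*(1/22) = 10/7 + 3/11 = 131/77 ≈ 1.7013)
(I + d(0))² = (131/77 + 0)² = (131/77)² = 17161/5929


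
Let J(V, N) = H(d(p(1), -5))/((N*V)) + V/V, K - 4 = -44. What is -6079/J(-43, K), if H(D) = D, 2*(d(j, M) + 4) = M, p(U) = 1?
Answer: -20911760/3427 ≈ -6102.1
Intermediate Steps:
K = -40 (K = 4 - 44 = -40)
d(j, M) = -4 + M/2
J(V, N) = 1 - 13/(2*N*V) (J(V, N) = (-4 + (1/2)*(-5))/((N*V)) + V/V = (-4 - 5/2)*(1/(N*V)) + 1 = -13/(2*N*V) + 1 = 1 - 13/(2*N*V))
-6079/J(-43, K) = -6079/(1 - 13/2/(-40*(-43))) = -6079/(1 - 13/2*(-1/40)*(-1/43)) = -6079/(1 - 13/3440) = -6079/3427/3440 = -6079*3440/3427 = -20911760/3427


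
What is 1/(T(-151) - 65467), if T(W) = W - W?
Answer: -1/65467 ≈ -1.5275e-5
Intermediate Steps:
T(W) = 0
1/(T(-151) - 65467) = 1/(0 - 65467) = 1/(-65467) = -1/65467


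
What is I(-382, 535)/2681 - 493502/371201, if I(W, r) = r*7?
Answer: 9581269/142169983 ≈ 0.067393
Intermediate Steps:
I(W, r) = 7*r
I(-382, 535)/2681 - 493502/371201 = (7*535)/2681 - 493502/371201 = 3745*(1/2681) - 493502*1/371201 = 535/383 - 493502/371201 = 9581269/142169983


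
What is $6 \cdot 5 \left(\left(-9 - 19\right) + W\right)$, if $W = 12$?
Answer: $-480$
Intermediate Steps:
$6 \cdot 5 \left(\left(-9 - 19\right) + W\right) = 6 \cdot 5 \left(\left(-9 - 19\right) + 12\right) = 30 \left(\left(-9 - 19\right) + 12\right) = 30 \left(-28 + 12\right) = 30 \left(-16\right) = -480$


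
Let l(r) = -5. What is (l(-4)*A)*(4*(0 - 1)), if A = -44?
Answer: -880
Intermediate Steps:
(l(-4)*A)*(4*(0 - 1)) = (-5*(-44))*(4*(0 - 1)) = 220*(4*(-1)) = 220*(-4) = -880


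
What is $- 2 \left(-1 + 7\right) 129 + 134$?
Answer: $-1414$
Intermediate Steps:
$- 2 \left(-1 + 7\right) 129 + 134 = \left(-2\right) 6 \cdot 129 + 134 = \left(-12\right) 129 + 134 = -1548 + 134 = -1414$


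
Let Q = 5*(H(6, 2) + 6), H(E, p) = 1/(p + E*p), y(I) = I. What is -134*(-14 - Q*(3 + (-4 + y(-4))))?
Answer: -129243/7 ≈ -18463.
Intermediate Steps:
Q = 425/14 (Q = 5*(1/(2*(1 + 6)) + 6) = 5*((½)/7 + 6) = 5*((½)*(⅐) + 6) = 5*(1/14 + 6) = 5*(85/14) = 425/14 ≈ 30.357)
-134*(-14 - Q*(3 + (-4 + y(-4)))) = -134*(-14 - 425*(3 + (-4 - 4))/14) = -134*(-14 - 425*(3 - 8)/14) = -134*(-14 - 425*(-5)/14) = -134*(-14 - 1*(-2125/14)) = -134*(-14 + 2125/14) = -134*1929/14 = -129243/7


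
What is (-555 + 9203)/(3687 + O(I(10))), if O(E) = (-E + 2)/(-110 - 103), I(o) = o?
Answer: 1842024/785339 ≈ 2.3455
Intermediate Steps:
O(E) = -2/213 + E/213 (O(E) = (2 - E)/(-213) = (2 - E)*(-1/213) = -2/213 + E/213)
(-555 + 9203)/(3687 + O(I(10))) = (-555 + 9203)/(3687 + (-2/213 + (1/213)*10)) = 8648/(3687 + (-2/213 + 10/213)) = 8648/(3687 + 8/213) = 8648/(785339/213) = 8648*(213/785339) = 1842024/785339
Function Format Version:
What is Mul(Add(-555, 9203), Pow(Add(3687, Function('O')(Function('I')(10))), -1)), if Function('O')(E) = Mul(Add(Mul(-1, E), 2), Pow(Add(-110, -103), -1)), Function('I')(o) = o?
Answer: Rational(1842024, 785339) ≈ 2.3455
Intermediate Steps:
Function('O')(E) = Add(Rational(-2, 213), Mul(Rational(1, 213), E)) (Function('O')(E) = Mul(Add(2, Mul(-1, E)), Pow(-213, -1)) = Mul(Add(2, Mul(-1, E)), Rational(-1, 213)) = Add(Rational(-2, 213), Mul(Rational(1, 213), E)))
Mul(Add(-555, 9203), Pow(Add(3687, Function('O')(Function('I')(10))), -1)) = Mul(Add(-555, 9203), Pow(Add(3687, Add(Rational(-2, 213), Mul(Rational(1, 213), 10))), -1)) = Mul(8648, Pow(Add(3687, Add(Rational(-2, 213), Rational(10, 213))), -1)) = Mul(8648, Pow(Add(3687, Rational(8, 213)), -1)) = Mul(8648, Pow(Rational(785339, 213), -1)) = Mul(8648, Rational(213, 785339)) = Rational(1842024, 785339)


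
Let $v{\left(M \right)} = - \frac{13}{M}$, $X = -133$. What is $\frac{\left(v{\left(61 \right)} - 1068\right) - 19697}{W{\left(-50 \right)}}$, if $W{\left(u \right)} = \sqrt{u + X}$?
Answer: $\frac{422226 i \sqrt{183}}{3721} \approx 1535.0 i$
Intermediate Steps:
$W{\left(u \right)} = \sqrt{-133 + u}$ ($W{\left(u \right)} = \sqrt{u - 133} = \sqrt{-133 + u}$)
$\frac{\left(v{\left(61 \right)} - 1068\right) - 19697}{W{\left(-50 \right)}} = \frac{\left(- \frac{13}{61} - 1068\right) - 19697}{\sqrt{-133 - 50}} = \frac{\left(\left(-13\right) \frac{1}{61} - 1068\right) - 19697}{\sqrt{-183}} = \frac{\left(- \frac{13}{61} - 1068\right) - 19697}{i \sqrt{183}} = \left(- \frac{65161}{61} - 19697\right) \left(- \frac{i \sqrt{183}}{183}\right) = - \frac{1266678 \left(- \frac{i \sqrt{183}}{183}\right)}{61} = \frac{422226 i \sqrt{183}}{3721}$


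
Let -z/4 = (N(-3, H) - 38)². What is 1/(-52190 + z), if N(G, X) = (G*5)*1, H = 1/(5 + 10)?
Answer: -1/63426 ≈ -1.5766e-5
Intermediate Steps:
H = 1/15 ≈ 0.066667
N(G, X) = 5*G (N(G, X) = (5*G)*1 = 5*G)
z = -11236 (z = -4*(5*(-3) - 38)² = -4*(-15 - 38)² = -4*(-53)² = -4*2809 = -11236)
1/(-52190 + z) = 1/(-52190 - 11236) = 1/(-63426) = -1/63426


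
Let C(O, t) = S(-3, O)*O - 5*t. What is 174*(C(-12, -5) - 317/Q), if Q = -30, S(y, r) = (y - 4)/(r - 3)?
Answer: 26071/5 ≈ 5214.2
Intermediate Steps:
S(y, r) = (-4 + y)/(-3 + r)
C(O, t) = -5*t - 7*O/(-3 + O) (C(O, t) = ((-4 - 3)/(-3 + O))*O - 5*t = (-7/(-3 + O))*O - 5*t = -7*O/(-3 + O) - 5*t = -5*t - 7*O/(-3 + O))
174*(C(-12, -5) - 317/Q) = 174*((-7*(-12) - 5*(-5)*(-3 - 12))/(-3 - 12) - 317/(-30)) = 174*((84 - 5*(-5)*(-15))/(-15) - 317*(-1/30)) = 174*(-(84 - 375)/15 + 317/30) = 174*(-1/15*(-291) + 317/30) = 174*(97/5 + 317/30) = 174*(899/30) = 26071/5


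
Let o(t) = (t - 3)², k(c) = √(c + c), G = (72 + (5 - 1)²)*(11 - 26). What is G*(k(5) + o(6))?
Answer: -11880 - 1320*√10 ≈ -16054.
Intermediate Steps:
G = -1320 (G = (72 + 4²)*(-15) = (72 + 16)*(-15) = 88*(-15) = -1320)
k(c) = √2*√c (k(c) = √(2*c) = √2*√c)
o(t) = (-3 + t)²
G*(k(5) + o(6)) = -1320*(√2*√5 + (-3 + 6)²) = -1320*(√10 + 3²) = -1320*(√10 + 9) = -1320*(9 + √10) = -11880 - 1320*√10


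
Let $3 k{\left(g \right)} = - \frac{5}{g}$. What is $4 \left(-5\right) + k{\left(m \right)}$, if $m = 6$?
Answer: $- \frac{365}{18} \approx -20.278$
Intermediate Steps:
$k{\left(g \right)} = - \frac{5}{3 g}$ ($k{\left(g \right)} = \frac{\left(-5\right) \frac{1}{g}}{3} = - \frac{5}{3 g}$)
$4 \left(-5\right) + k{\left(m \right)} = 4 \left(-5\right) - \frac{5}{3 \cdot 6} = -20 - \frac{5}{18} = - \frac{365}{18}$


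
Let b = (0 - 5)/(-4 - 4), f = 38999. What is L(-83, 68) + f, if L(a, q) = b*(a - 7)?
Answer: 155771/4 ≈ 38943.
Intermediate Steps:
b = 5/8 (b = -5/(-8) = -5*(-1/8) = 5/8 ≈ 0.62500)
L(a, q) = -35/8 + 5*a/8 (L(a, q) = 5*(a - 7)/8 = 5*(-7 + a)/8 = -35/8 + 5*a/8)
L(-83, 68) + f = (-35/8 + (5/8)*(-83)) + 38999 = (-35/8 - 415/8) + 38999 = -225/4 + 38999 = 155771/4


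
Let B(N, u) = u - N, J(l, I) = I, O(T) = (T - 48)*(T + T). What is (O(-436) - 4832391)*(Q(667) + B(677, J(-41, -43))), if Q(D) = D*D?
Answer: -1958937639967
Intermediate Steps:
O(T) = 2*T*(-48 + T) (O(T) = (-48 + T)*(2*T) = 2*T*(-48 + T))
Q(D) = D**2
(O(-436) - 4832391)*(Q(667) + B(677, J(-41, -43))) = (2*(-436)*(-48 - 436) - 4832391)*(667**2 + (-43 - 1*677)) = (2*(-436)*(-484) - 4832391)*(444889 + (-43 - 677)) = (422048 - 4832391)*(444889 - 720) = -4410343*444169 = -1958937639967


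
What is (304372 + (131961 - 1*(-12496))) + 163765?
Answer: 612594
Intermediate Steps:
(304372 + (131961 - 1*(-12496))) + 163765 = (304372 + (131961 + 12496)) + 163765 = (304372 + 144457) + 163765 = 448829 + 163765 = 612594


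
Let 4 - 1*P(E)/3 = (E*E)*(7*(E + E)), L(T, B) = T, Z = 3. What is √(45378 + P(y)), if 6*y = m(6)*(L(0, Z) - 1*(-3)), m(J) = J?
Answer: 4*√2766 ≈ 210.37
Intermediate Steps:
y = 3 (y = (6*(0 - 1*(-3)))/6 = (6*(0 + 3))/6 = (6*3)/6 = (⅙)*18 = 3)
P(E) = 12 - 42*E³ (P(E) = 12 - 3*E*E*7*(E + E) = 12 - 3*E²*7*(2*E) = 12 - 3*E²*14*E = 12 - 42*E³)
√(45378 + P(y)) = √(45378 + (12 - 42*3³)) = √(45378 + (12 - 42*27)) = √(45378 + (12 - 1134)) = √(45378 - 1122) = √44256 = 4*√2766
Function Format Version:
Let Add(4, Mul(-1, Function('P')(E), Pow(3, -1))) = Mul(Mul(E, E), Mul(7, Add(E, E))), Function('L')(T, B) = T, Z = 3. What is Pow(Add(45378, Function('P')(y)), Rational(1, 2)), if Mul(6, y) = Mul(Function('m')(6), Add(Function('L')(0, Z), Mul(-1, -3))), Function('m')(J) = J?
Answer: Mul(4, Pow(2766, Rational(1, 2))) ≈ 210.37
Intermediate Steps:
y = 3 (y = Mul(Rational(1, 6), Mul(6, Add(0, Mul(-1, -3)))) = Mul(Rational(1, 6), Mul(6, Add(0, 3))) = Mul(Rational(1, 6), Mul(6, 3)) = Mul(Rational(1, 6), 18) = 3)
Function('P')(E) = Add(12, Mul(-42, Pow(E, 3))) (Function('P')(E) = Add(12, Mul(-3, Mul(Mul(E, E), Mul(7, Add(E, E))))) = Add(12, Mul(-3, Mul(Pow(E, 2), Mul(7, Mul(2, E))))) = Add(12, Mul(-3, Mul(Pow(E, 2), Mul(14, E)))) = Add(12, Mul(-3, Mul(14, Pow(E, 3)))) = Add(12, Mul(-42, Pow(E, 3))))
Pow(Add(45378, Function('P')(y)), Rational(1, 2)) = Pow(Add(45378, Add(12, Mul(-42, Pow(3, 3)))), Rational(1, 2)) = Pow(Add(45378, Add(12, Mul(-42, 27))), Rational(1, 2)) = Pow(Add(45378, Add(12, -1134)), Rational(1, 2)) = Pow(Add(45378, -1122), Rational(1, 2)) = Pow(44256, Rational(1, 2)) = Mul(4, Pow(2766, Rational(1, 2)))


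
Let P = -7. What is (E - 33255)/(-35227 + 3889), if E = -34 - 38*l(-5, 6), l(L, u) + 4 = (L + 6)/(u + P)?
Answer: 11033/10446 ≈ 1.0562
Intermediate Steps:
l(L, u) = -4 + (6 + L)/(-7 + u) (l(L, u) = -4 + (L + 6)/(u - 7) = -4 + (6 + L)/(-7 + u))
E = 156 (E = -34 - 38*(34 - 5 - 4*6)/(-7 + 6) = -34 - 38*(34 - 5 - 24)/(-1) = -34 - (-38)*5 = -34 - 38*(-5) = -34 + 190 = 156)
(E - 33255)/(-35227 + 3889) = (156 - 33255)/(-35227 + 3889) = -33099/(-31338) = -33099*(-1/31338) = 11033/10446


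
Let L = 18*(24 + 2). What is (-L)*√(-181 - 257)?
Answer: -468*I*√438 ≈ -9794.5*I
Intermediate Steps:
L = 468 (L = 18*26 = 468)
(-L)*√(-181 - 257) = (-1*468)*√(-181 - 257) = -468*I*√438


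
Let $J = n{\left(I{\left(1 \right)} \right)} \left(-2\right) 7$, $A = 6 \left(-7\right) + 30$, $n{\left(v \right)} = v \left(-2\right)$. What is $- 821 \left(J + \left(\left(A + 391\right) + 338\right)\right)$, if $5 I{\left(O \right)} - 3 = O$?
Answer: $- \frac{3035237}{5} \approx -6.0705 \cdot 10^{5}$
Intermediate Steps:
$I{\left(O \right)} = \frac{3}{5} + \frac{O}{5}$
$n{\left(v \right)} = - 2 v$
$A = -12$ ($A = -42 + 30 = -12$)
$J = \frac{112}{5}$ ($J = - 2 \left(\frac{3}{5} + \frac{1}{5} \cdot 1\right) \left(-2\right) 7 = - 2 \left(\frac{3}{5} + \frac{1}{5}\right) \left(-2\right) 7 = \left(-2\right) \frac{4}{5} \left(-2\right) 7 = \left(- \frac{8}{5}\right) \left(-2\right) 7 = \frac{16}{5} \cdot 7 = \frac{112}{5} \approx 22.4$)
$- 821 \left(J + \left(\left(A + 391\right) + 338\right)\right) = - 821 \left(\frac{112}{5} + \left(\left(-12 + 391\right) + 338\right)\right) = - 821 \left(\frac{112}{5} + \left(379 + 338\right)\right) = - 821 \left(\frac{112}{5} + 717\right) = \left(-821\right) \frac{3697}{5} = - \frac{3035237}{5}$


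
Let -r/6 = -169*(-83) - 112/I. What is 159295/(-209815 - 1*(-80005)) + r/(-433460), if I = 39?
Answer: -18890682917/18286918845 ≈ -1.0330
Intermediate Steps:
r = -1093882/13 (r = -6*(-169*(-83) - 112/39) = -6*(14027 - 112*1/39) = -6*(14027 - 112/39) = -6*546941/39 = -1093882/13 ≈ -84145.)
159295/(-209815 - 1*(-80005)) + r/(-433460) = 159295/(-209815 - 1*(-80005)) - 1093882/13/(-433460) = 159295/(-209815 + 80005) - 1093882/13*(-1/433460) = 159295/(-129810) + 546941/2817490 = 159295*(-1/129810) + 546941/2817490 = -31859/25962 + 546941/2817490 = -18890682917/18286918845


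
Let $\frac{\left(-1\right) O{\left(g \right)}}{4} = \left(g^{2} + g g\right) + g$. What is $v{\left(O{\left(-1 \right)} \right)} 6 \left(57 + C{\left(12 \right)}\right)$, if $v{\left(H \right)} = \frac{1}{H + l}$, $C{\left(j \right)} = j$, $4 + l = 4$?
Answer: $- \frac{207}{2} \approx -103.5$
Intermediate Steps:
$l = 0$ ($l = -4 + 4 = 0$)
$O{\left(g \right)} = - 8 g^{2} - 4 g$ ($O{\left(g \right)} = - 4 \left(\left(g^{2} + g g\right) + g\right) = - 4 \left(\left(g^{2} + g^{2}\right) + g\right) = - 4 \left(2 g^{2} + g\right) = - 4 \left(g + 2 g^{2}\right) = - 8 g^{2} - 4 g$)
$v{\left(H \right)} = \frac{1}{H}$ ($v{\left(H \right)} = \frac{1}{H + 0} = \frac{1}{H}$)
$v{\left(O{\left(-1 \right)} \right)} 6 \left(57 + C{\left(12 \right)}\right) = \frac{1}{\left(-4\right) \left(-1\right) \left(1 + 2 \left(-1\right)\right)} 6 \left(57 + 12\right) = \frac{1}{\left(-4\right) \left(-1\right) \left(1 - 2\right)} 6 \cdot 69 = \frac{1}{\left(-4\right) \left(-1\right) \left(-1\right)} 6 \cdot 69 = \frac{1}{-4} \cdot 6 \cdot 69 = \left(- \frac{1}{4}\right) 6 \cdot 69 = \left(- \frac{3}{2}\right) 69 = - \frac{207}{2}$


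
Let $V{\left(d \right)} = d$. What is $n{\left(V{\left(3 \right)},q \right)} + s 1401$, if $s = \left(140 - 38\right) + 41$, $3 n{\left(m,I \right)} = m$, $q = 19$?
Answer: $200344$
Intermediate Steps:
$n{\left(m,I \right)} = \frac{m}{3}$
$s = 143$ ($s = 102 + 41 = 143$)
$n{\left(V{\left(3 \right)},q \right)} + s 1401 = \frac{1}{3} \cdot 3 + 143 \cdot 1401 = 1 + 200343 = 200344$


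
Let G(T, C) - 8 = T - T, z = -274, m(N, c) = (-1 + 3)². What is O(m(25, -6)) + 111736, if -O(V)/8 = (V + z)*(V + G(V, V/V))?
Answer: 137656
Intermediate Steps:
m(N, c) = 4 (m(N, c) = 2² = 4)
G(T, C) = 8 (G(T, C) = 8 + (T - T) = 8 + 0 = 8)
O(V) = -8*(-274 + V)*(8 + V) (O(V) = -8*(V - 274)*(V + 8) = -8*(-274 + V)*(8 + V))
O(m(25, -6)) + 111736 = (17536 - 8*4² + 2128*4) + 111736 = (17536 - 8*16 + 8512) + 111736 = (17536 - 128 + 8512) + 111736 = 25920 + 111736 = 137656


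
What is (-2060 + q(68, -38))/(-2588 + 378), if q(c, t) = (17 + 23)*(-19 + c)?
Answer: 10/221 ≈ 0.045249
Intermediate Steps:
q(c, t) = -760 + 40*c (q(c, t) = 40*(-19 + c) = -760 + 40*c)
(-2060 + q(68, -38))/(-2588 + 378) = (-2060 + (-760 + 40*68))/(-2588 + 378) = (-2060 + (-760 + 2720))/(-2210) = (-2060 + 1960)*(-1/2210) = -100*(-1/2210) = 10/221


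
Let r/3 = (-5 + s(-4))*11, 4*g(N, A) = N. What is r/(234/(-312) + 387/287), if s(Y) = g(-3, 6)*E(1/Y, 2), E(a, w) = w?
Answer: -82082/229 ≈ -358.44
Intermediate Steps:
g(N, A) = N/4
s(Y) = -3/2 (s(Y) = ((¼)*(-3))*2 = -¾*2 = -3/2)
r = -429/2 (r = 3*((-5 - 3/2)*11) = 3*(-13/2*11) = 3*(-143/2) = -429/2 ≈ -214.50)
r/(234/(-312) + 387/287) = -429/(2*(234/(-312) + 387/287)) = -429/(2*(234*(-1/312) + 387*(1/287))) = -429/(2*(-¾ + 387/287)) = -429/(2*687/1148) = -429/2*1148/687 = -82082/229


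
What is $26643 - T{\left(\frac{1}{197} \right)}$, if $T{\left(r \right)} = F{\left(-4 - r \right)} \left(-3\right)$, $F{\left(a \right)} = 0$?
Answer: $26643$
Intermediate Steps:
$T{\left(r \right)} = 0$ ($T{\left(r \right)} = 0 \left(-3\right) = 0$)
$26643 - T{\left(\frac{1}{197} \right)} = 26643 - 0 = 26643 + 0 = 26643$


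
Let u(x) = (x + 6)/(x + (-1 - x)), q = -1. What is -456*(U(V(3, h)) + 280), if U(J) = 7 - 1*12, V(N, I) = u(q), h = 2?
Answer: -125400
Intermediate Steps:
u(x) = -6 - x (u(x) = (6 + x)/(-1) = (6 + x)*(-1) = -6 - x)
V(N, I) = -5 (V(N, I) = -6 - 1*(-1) = -6 + 1 = -5)
U(J) = -5 (U(J) = 7 - 12 = -5)
-456*(U(V(3, h)) + 280) = -456*(-5 + 280) = -456*275 = -125400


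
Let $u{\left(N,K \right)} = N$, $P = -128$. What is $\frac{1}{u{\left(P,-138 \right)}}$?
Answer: $- \frac{1}{128} \approx -0.0078125$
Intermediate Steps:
$\frac{1}{u{\left(P,-138 \right)}} = \frac{1}{-128} = - \frac{1}{128}$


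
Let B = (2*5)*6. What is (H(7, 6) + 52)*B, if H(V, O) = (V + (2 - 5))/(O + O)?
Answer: 3140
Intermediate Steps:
H(V, O) = (-3 + V)/(2*O) (H(V, O) = (V - 3)/((2*O)) = (-3 + V)*(1/(2*O)) = (-3 + V)/(2*O))
B = 60 (B = 10*6 = 60)
(H(7, 6) + 52)*B = ((½)*(-3 + 7)/6 + 52)*60 = ((½)*(⅙)*4 + 52)*60 = (⅓ + 52)*60 = (157/3)*60 = 3140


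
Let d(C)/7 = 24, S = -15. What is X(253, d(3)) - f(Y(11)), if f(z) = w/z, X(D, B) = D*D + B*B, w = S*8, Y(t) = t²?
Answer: 11160313/121 ≈ 92234.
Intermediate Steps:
d(C) = 168 (d(C) = 7*24 = 168)
w = -120 (w = -15*8 = -120)
X(D, B) = B² + D² (X(D, B) = D² + B² = B² + D²)
f(z) = -120/z
X(253, d(3)) - f(Y(11)) = (168² + 253²) - (-120)/(11²) = (28224 + 64009) - (-120)/121 = 92233 - (-120)/121 = 92233 - 1*(-120/121) = 92233 + 120/121 = 11160313/121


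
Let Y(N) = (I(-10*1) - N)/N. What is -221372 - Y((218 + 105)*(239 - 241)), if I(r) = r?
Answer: -71502838/323 ≈ -2.2137e+5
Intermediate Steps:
Y(N) = (-10 - N)/N (Y(N) = (-10*1 - N)/N = (-10 - N)/N)
-221372 - Y((218 + 105)*(239 - 241)) = -221372 - (-10 - (218 + 105)*(239 - 241))/((218 + 105)*(239 - 241)) = -221372 - (-10 - 323*(-2))/(323*(-2)) = -221372 - (-10 - 1*(-646))/(-646) = -221372 - (-1)*(-10 + 646)/646 = -221372 - (-1)*636/646 = -221372 - 1*(-318/323) = -221372 + 318/323 = -71502838/323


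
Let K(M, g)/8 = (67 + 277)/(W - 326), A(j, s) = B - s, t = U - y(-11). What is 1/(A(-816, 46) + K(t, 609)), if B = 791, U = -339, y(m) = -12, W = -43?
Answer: 369/272153 ≈ 0.0013559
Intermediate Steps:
t = -327 (t = -339 - 1*(-12) = -339 + 12 = -327)
A(j, s) = 791 - s
K(M, g) = -2752/369 (K(M, g) = 8*((67 + 277)/(-43 - 326)) = 8*(344/(-369)) = 8*(344*(-1/369)) = 8*(-344/369) = -2752/369)
1/(A(-816, 46) + K(t, 609)) = 1/((791 - 1*46) - 2752/369) = 1/((791 - 46) - 2752/369) = 1/(745 - 2752/369) = 1/(272153/369) = 369/272153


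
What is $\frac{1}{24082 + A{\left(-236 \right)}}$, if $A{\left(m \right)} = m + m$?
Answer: $\frac{1}{23610} \approx 4.2355 \cdot 10^{-5}$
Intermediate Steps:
$A{\left(m \right)} = 2 m$
$\frac{1}{24082 + A{\left(-236 \right)}} = \frac{1}{24082 + 2 \left(-236\right)} = \frac{1}{24082 - 472} = \frac{1}{23610}$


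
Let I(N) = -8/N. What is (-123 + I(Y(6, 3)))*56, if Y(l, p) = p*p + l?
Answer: -103768/15 ≈ -6917.9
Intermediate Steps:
Y(l, p) = l + p² (Y(l, p) = p² + l = l + p²)
(-123 + I(Y(6, 3)))*56 = (-123 - 8/(6 + 3²))*56 = (-123 - 8/(6 + 9))*56 = (-123 - 8/15)*56 = -1853/15*56 = -103768/15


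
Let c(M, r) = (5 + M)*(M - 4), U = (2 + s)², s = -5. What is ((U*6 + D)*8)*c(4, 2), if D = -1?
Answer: 0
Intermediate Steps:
U = 9 (U = (2 - 5)² = (-3)² = 9)
c(M, r) = (-4 + M)*(5 + M) (c(M, r) = (5 + M)*(-4 + M) = (-4 + M)*(5 + M))
((U*6 + D)*8)*c(4, 2) = ((9*6 - 1)*8)*(-20 + 4 + 4²) = ((54 - 1)*8)*(-20 + 4 + 16) = (53*8)*0 = 424*0 = 0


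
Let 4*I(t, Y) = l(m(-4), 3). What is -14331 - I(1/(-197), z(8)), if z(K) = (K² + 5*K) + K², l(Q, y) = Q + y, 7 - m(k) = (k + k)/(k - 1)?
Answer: -143331/10 ≈ -14333.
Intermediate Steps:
m(k) = 7 - 2*k/(-1 + k) (m(k) = 7 - (k + k)/(k - 1) = 7 - 2*k/(-1 + k))
z(K) = 2*K² + 5*K
I(t, Y) = 21/10 (I(t, Y) = ((-7 + 5*(-4))/(-1 - 4) + 3)/4 = ((-7 - 20)/(-5) + 3)/4 = (-⅕*(-27) + 3)/4 = (27/5 + 3)/4 = (¼)*(42/5) = 21/10)
-14331 - I(1/(-197), z(8)) = -14331 - 1*21/10 = -14331 - 21/10 = -143331/10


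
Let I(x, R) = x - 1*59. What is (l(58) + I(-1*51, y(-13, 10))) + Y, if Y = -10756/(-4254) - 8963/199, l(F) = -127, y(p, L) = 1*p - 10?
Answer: -118309780/423273 ≈ -279.51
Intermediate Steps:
y(p, L) = -10 + p (y(p, L) = p - 10 = -10 + p)
I(x, R) = -59 + x (I(x, R) = x - 59 = -59 + x)
Y = -17994079/423273 (Y = -10756*(-1/4254) - 8963*1/199 = 5378/2127 - 8963/199 = -17994079/423273 ≈ -42.512)
(l(58) + I(-1*51, y(-13, 10))) + Y = (-127 + (-59 - 1*51)) - 17994079/423273 = (-127 + (-59 - 51)) - 17994079/423273 = (-127 - 110) - 17994079/423273 = -237 - 17994079/423273 = -118309780/423273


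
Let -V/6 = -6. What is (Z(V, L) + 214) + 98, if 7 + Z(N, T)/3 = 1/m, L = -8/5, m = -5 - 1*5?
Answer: 2907/10 ≈ 290.70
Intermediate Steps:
m = -10 (m = -5 - 5 = -10)
V = 36 (V = -6*(-6) = 36)
L = -8/5 (L = -8*⅕ = -8/5 ≈ -1.6000)
Z(N, T) = -213/10 (Z(N, T) = -21 + 3/(-10) = -21 + 3*(-⅒) = -21 - 3/10 = -213/10)
(Z(V, L) + 214) + 98 = (-213/10 + 214) + 98 = 1927/10 + 98 = 2907/10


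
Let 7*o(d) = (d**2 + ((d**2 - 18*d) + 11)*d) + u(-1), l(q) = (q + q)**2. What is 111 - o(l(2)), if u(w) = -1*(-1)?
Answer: 856/7 ≈ 122.29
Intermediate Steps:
u(w) = 1
l(q) = 4*q**2 (l(q) = (2*q)**2 = 4*q**2)
o(d) = 1/7 + d**2/7 + d*(11 + d**2 - 18*d)/7 (o(d) = ((d**2 + ((d**2 - 18*d) + 11)*d) + 1)/7 = ((d**2 + (11 + d**2 - 18*d)*d) + 1)/7 = ((d**2 + d*(11 + d**2 - 18*d)) + 1)/7 = (1 + d**2 + d*(11 + d**2 - 18*d))/7 = 1/7 + d**2/7 + d*(11 + d**2 - 18*d)/7)
111 - o(l(2)) = 111 - (1/7 - 17*(4*2**2)**2/7 + (4*2**2)**3/7 + 11*(4*2**2)/7) = 111 - (1/7 - 17*(4*4)**2/7 + (4*4)**3/7 + 11*(4*4)/7) = 111 - (1/7 - 17/7*16**2 + (1/7)*16**3 + (11/7)*16) = 111 - (1/7 - 17/7*256 + (1/7)*4096 + 176/7) = 111 - (1/7 - 4352/7 + 4096/7 + 176/7) = 111 - 1*(-79/7) = 111 + 79/7 = 856/7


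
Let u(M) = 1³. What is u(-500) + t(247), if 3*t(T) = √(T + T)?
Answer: 1 + √494/3 ≈ 8.4087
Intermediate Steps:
u(M) = 1
t(T) = √2*√T/3 (t(T) = √(T + T)/3 = √(2*T)/3 = (√2*√T)/3 = √2*√T/3)
u(-500) + t(247) = 1 + √2*√247/3 = 1 + √494/3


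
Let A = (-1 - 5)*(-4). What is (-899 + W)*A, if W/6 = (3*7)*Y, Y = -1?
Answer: -24600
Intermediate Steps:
W = -126 (W = 6*((3*7)*(-1)) = 6*(21*(-1)) = 6*(-21) = -126)
A = 24 (A = -6*(-4) = 24)
(-899 + W)*A = (-899 - 126)*24 = -1025*24 = -24600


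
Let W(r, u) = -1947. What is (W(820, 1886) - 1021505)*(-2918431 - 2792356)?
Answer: 5844716376724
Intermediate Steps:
(W(820, 1886) - 1021505)*(-2918431 - 2792356) = (-1947 - 1021505)*(-2918431 - 2792356) = -1023452*(-5710787) = 5844716376724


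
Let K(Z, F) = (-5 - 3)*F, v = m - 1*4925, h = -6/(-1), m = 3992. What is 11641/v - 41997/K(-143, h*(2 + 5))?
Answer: 11757275/104496 ≈ 112.51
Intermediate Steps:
h = 6 (h = -6*(-1) = 6)
v = -933 (v = 3992 - 1*4925 = 3992 - 4925 = -933)
K(Z, F) = -8*F
11641/v - 41997/K(-143, h*(2 + 5)) = 11641/(-933) - 41997*(-1/(48*(2 + 5))) = 11641*(-1/933) - 41997/((-48*7)) = -11641/933 - 41997/((-8*42)) = -11641/933 - 41997/(-336) = -11641/933 - 41997*(-1/336) = -11641/933 + 13999/112 = 11757275/104496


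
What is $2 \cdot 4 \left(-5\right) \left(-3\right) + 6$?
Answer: $126$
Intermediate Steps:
$2 \cdot 4 \left(-5\right) \left(-3\right) + 6 = 8 \left(-5\right) \left(-3\right) + 6 = \left(-40\right) \left(-3\right) + 6 = 120 + 6 = 126$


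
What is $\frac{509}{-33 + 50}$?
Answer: $\frac{509}{17} \approx 29.941$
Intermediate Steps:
$\frac{509}{-33 + 50} = \frac{509}{17}$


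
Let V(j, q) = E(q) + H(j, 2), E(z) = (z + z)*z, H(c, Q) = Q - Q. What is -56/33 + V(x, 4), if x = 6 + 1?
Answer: 1000/33 ≈ 30.303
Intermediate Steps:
H(c, Q) = 0
x = 7
E(z) = 2*z² (E(z) = (2*z)*z = 2*z²)
V(j, q) = 2*q² (V(j, q) = 2*q² + 0 = 2*q²)
-56/33 + V(x, 4) = -56/33 + 2*4² = -56*1/33 + 2*16 = -56/33 + 32 = 1000/33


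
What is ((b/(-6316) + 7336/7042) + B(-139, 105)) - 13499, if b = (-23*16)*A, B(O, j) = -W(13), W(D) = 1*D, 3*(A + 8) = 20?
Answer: -32192893948/2382711 ≈ -13511.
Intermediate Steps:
A = -4/3 (A = -8 + (⅓)*20 = -8 + 20/3 = -4/3 ≈ -1.3333)
W(D) = D
B(O, j) = -13 (B(O, j) = -1*13 = -13)
b = 1472/3 (b = -23*16*(-4/3) = -368*(-4/3) = 1472/3 ≈ 490.67)
((b/(-6316) + 7336/7042) + B(-139, 105)) - 13499 = (((1472/3)/(-6316) + 7336/7042) - 13) - 13499 = (((1472/3)*(-1/6316) + 7336*(1/7042)) - 13) - 13499 = ((-368/4737 + 524/503) - 13) - 13499 = (2297084/2382711 - 13) - 13499 = -28678159/2382711 - 13499 = -32192893948/2382711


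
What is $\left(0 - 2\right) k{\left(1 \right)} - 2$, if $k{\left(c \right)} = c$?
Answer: $-4$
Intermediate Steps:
$\left(0 - 2\right) k{\left(1 \right)} - 2 = \left(0 - 2\right) 1 - 2 = \left(-2\right) 1 - 2 = -2 - 2 = -4$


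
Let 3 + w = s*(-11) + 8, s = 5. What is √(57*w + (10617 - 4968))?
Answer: 3*√311 ≈ 52.906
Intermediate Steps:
w = -50 (w = -3 + (5*(-11) + 8) = -3 + (-55 + 8) = -3 - 47 = -50)
√(57*w + (10617 - 4968)) = √(57*(-50) + (10617 - 4968)) = √(-2850 + 5649) = √2799 = 3*√311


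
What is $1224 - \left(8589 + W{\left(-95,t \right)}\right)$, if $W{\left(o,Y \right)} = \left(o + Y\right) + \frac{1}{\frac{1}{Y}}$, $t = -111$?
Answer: $-7048$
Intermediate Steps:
$W{\left(o,Y \right)} = o + 2 Y$ ($W{\left(o,Y \right)} = \left(Y + o\right) + Y = o + 2 Y$)
$1224 - \left(8589 + W{\left(-95,t \right)}\right) = 1224 - \left(8494 - 222\right) = 1224 - 8272 = -7048$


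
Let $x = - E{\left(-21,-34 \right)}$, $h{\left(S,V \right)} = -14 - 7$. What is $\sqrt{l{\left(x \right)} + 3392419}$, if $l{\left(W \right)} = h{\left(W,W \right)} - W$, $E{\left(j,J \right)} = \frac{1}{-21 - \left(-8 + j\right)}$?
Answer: $\frac{3 \sqrt{6030930}}{4} \approx 1841.8$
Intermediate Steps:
$h{\left(S,V \right)} = -21$
$E{\left(j,J \right)} = \frac{1}{-13 - j}$
$x = - \frac{1}{8}$ ($x = - \frac{-1}{13 - 21} = - \frac{-1}{-8} = - \frac{\left(-1\right) \left(-1\right)}{8} = \left(-1\right) \frac{1}{8} = - \frac{1}{8} \approx -0.125$)
$l{\left(W \right)} = -21 - W$
$\sqrt{l{\left(x \right)} + 3392419} = \sqrt{\left(-21 - - \frac{1}{8}\right) + 3392419} = \sqrt{\left(-21 + \frac{1}{8}\right) + 3392419} = \sqrt{- \frac{167}{8} + 3392419} = \sqrt{\frac{27139185}{8}} = \frac{3 \sqrt{6030930}}{4}$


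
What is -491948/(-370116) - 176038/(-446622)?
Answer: 11869553336/6887581173 ≈ 1.7233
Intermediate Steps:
-491948/(-370116) - 176038/(-446622) = -491948*(-1/370116) - 176038*(-1/446622) = 122987/92529 + 88019/223311 = 11869553336/6887581173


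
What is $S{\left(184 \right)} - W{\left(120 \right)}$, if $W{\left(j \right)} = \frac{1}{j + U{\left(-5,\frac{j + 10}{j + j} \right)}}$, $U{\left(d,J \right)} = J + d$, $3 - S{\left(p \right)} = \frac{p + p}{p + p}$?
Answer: $\frac{5522}{2773} \approx 1.9913$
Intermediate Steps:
$S{\left(p \right)} = 2$ ($S{\left(p \right)} = 3 - \frac{p + p}{p + p} = 3 - \frac{2 p}{2 p} = 3 - 2 p \frac{1}{2 p} = 3 - 1 = 2$)
$W{\left(j \right)} = \frac{1}{-5 + j + \frac{10 + j}{2 j}}$ ($W{\left(j \right)} = \frac{1}{j + \left(\frac{j + 10}{j + j} - 5\right)} = \frac{1}{j - \left(5 - \frac{10 + j}{2 j}\right)} = \frac{1}{-5 + j + \frac{10 + j}{2 j}}$)
$S{\left(184 \right)} - W{\left(120 \right)} = 2 - 2 \cdot 120 \frac{1}{10 + 120 + 2 \cdot 120 \left(-5 + 120\right)} = 2 - 2 \cdot 120 \frac{1}{10 + 120 + 2 \cdot 120 \cdot 115} = 2 - 2 \cdot 120 \frac{1}{10 + 120 + 27600} = 2 - 2 \cdot 120 \cdot \frac{1}{27730} = 2 - \frac{24}{2773} = \frac{5522}{2773}$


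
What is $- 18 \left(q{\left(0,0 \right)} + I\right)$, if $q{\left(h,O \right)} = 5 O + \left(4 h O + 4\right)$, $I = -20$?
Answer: $288$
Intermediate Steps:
$q{\left(h,O \right)} = 4 + 5 O + 4 O h$ ($q{\left(h,O \right)} = 5 O + \left(4 O h + 4\right) = 5 O + \left(4 + 4 O h\right) = 4 + 5 O + 4 O h$)
$- 18 \left(q{\left(0,0 \right)} + I\right) = - 18 \left(\left(4 + 5 \cdot 0 + 4 \cdot 0 \cdot 0\right) - 20\right) = - 18 \left(\left(4 + 0 + 0\right) - 20\right) = - 18 \left(4 - 20\right) = \left(-18\right) \left(-16\right) = 288$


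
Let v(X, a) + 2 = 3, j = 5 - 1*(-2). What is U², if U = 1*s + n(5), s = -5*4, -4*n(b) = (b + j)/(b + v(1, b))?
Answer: 1681/4 ≈ 420.25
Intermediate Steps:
j = 7 (j = 5 + 2 = 7)
v(X, a) = 1 (v(X, a) = -2 + 3 = 1)
n(b) = -(7 + b)/(4*(1 + b)) (n(b) = -(b + 7)/(4*(b + 1)) = -(7 + b)/(4*(1 + b)))
s = -20
U = -41/2 (U = 1*(-20) + (-7 - 1*5)/(4*(1 + 5)) = -20 + (¼)*(-7 - 5)/6 = -20 + (¼)*(⅙)*(-12) = -20 - ½ = -41/2 ≈ -20.500)
U² = (-41/2)² = 1681/4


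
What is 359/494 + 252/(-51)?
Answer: -35393/8398 ≈ -4.2145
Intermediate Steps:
359/494 + 252/(-51) = 359*(1/494) + 252*(-1/51) = 359/494 - 84/17 = -35393/8398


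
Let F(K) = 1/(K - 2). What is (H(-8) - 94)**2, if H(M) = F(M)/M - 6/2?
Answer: 60202081/6400 ≈ 9406.6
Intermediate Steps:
F(K) = 1/(-2 + K)
H(M) = -3 + 1/(M*(-2 + M)) (H(M) = 1/((-2 + M)*M) - 6/2 = 1/(M*(-2 + M)) - 6*1/2 = 1/(M*(-2 + M)) - 3 = -3 + 1/(M*(-2 + M)))
(H(-8) - 94)**2 = ((-3 + 1/((-8)*(-2 - 8))) - 94)**2 = ((-3 - 1/8/(-10)) - 94)**2 = ((-3 - 1/8*(-1/10)) - 94)**2 = ((-3 + 1/80) - 94)**2 = (-239/80 - 94)**2 = (-7759/80)**2 = 60202081/6400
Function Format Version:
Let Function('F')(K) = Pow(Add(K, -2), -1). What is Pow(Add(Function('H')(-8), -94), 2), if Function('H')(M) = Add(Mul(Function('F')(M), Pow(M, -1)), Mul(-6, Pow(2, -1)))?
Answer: Rational(60202081, 6400) ≈ 9406.6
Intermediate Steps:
Function('F')(K) = Pow(Add(-2, K), -1)
Function('H')(M) = Add(-3, Mul(Pow(M, -1), Pow(Add(-2, M), -1))) (Function('H')(M) = Add(Mul(Pow(Add(-2, M), -1), Pow(M, -1)), Mul(-6, Pow(2, -1))) = Add(Mul(Pow(M, -1), Pow(Add(-2, M), -1)), Mul(-6, Rational(1, 2))) = Add(Mul(Pow(M, -1), Pow(Add(-2, M), -1)), -3) = Add(-3, Mul(Pow(M, -1), Pow(Add(-2, M), -1))))
Pow(Add(Function('H')(-8), -94), 2) = Pow(Add(Add(-3, Mul(Pow(-8, -1), Pow(Add(-2, -8), -1))), -94), 2) = Pow(Add(Add(-3, Mul(Rational(-1, 8), Pow(-10, -1))), -94), 2) = Pow(Add(Add(-3, Mul(Rational(-1, 8), Rational(-1, 10))), -94), 2) = Pow(Add(Add(-3, Rational(1, 80)), -94), 2) = Pow(Add(Rational(-239, 80), -94), 2) = Pow(Rational(-7759, 80), 2) = Rational(60202081, 6400)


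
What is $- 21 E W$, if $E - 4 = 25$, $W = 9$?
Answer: $-5481$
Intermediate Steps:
$E = 29$ ($E = 4 + 25 = 29$)
$- 21 E W = \left(-21\right) 29 \cdot 9 = \left(-609\right) 9 = -5481$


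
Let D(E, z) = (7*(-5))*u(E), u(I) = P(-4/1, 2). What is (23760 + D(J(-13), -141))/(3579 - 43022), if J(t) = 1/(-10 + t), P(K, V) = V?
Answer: -23690/39443 ≈ -0.60061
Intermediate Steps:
u(I) = 2
D(E, z) = -70 (D(E, z) = (7*(-5))*2 = -35*2 = -70)
(23760 + D(J(-13), -141))/(3579 - 43022) = (23760 - 70)/(3579 - 43022) = 23690/(-39443) = 23690*(-1/39443) = -23690/39443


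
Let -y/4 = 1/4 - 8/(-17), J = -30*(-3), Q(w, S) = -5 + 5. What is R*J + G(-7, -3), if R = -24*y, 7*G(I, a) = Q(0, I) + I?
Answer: 105823/17 ≈ 6224.9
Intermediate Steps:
Q(w, S) = 0
J = 90
G(I, a) = I/7 (G(I, a) = (0 + I)/7 = I/7)
y = -49/17 (y = -4*(1/4 - 8/(-17)) = -4*(1*(1/4) - 8*(-1/17)) = -4*(1/4 + 8/17) = -4*49/68 = -49/17 ≈ -2.8824)
R = 1176/17 (R = -24*(-49/17) = 1176/17 ≈ 69.177)
R*J + G(-7, -3) = (1176/17)*90 + (1/7)*(-7) = 105840/17 - 1 = 105823/17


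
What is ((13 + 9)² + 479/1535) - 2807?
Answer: -3565326/1535 ≈ -2322.7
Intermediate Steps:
((13 + 9)² + 479/1535) - 2807 = (22² + 479*(1/1535)) - 2807 = (484 + 479/1535) - 2807 = 743419/1535 - 2807 = -3565326/1535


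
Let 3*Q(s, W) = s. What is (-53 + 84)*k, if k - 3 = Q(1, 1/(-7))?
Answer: 310/3 ≈ 103.33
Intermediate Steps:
Q(s, W) = s/3
k = 10/3 (k = 3 + (⅓)*1 = 3 + ⅓ = 10/3 ≈ 3.3333)
(-53 + 84)*k = (-53 + 84)*(10/3) = 31*(10/3) = 310/3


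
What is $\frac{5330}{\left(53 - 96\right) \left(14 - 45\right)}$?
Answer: $\frac{5330}{1333} \approx 3.9985$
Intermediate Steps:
$\frac{5330}{\left(53 - 96\right) \left(14 - 45\right)} = \frac{5330}{\left(-43\right) \left(-31\right)} = \frac{5330}{1333}$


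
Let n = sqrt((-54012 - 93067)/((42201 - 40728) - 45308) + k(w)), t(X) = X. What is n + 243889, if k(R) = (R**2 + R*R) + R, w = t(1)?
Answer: 243889 + 2*sqrt(3052932410)/43835 ≈ 2.4389e+5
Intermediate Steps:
w = 1
k(R) = R + 2*R**2 (k(R) = (R**2 + R**2) + R = 2*R**2 + R = R + 2*R**2)
n = 2*sqrt(3052932410)/43835 (n = sqrt((-54012 - 93067)/((42201 - 40728) - 45308) + 1*(1 + 2*1)) = sqrt(-147079/(1473 - 45308) + 1*(1 + 2)) = sqrt(-147079/(-43835) + 1*3) = sqrt(-147079*(-1/43835) + 3) = sqrt(147079/43835 + 3) = sqrt(278584/43835) = 2*sqrt(3052932410)/43835 ≈ 2.5210)
n + 243889 = 2*sqrt(3052932410)/43835 + 243889 = 243889 + 2*sqrt(3052932410)/43835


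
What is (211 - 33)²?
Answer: 31684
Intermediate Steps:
(211 - 33)² = 178² = 31684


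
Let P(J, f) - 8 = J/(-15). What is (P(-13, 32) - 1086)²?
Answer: 261048649/225 ≈ 1.1602e+6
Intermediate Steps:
P(J, f) = 8 - J/15 (P(J, f) = 8 + J/(-15) = 8 + J*(-1/15) = 8 - J/15)
(P(-13, 32) - 1086)² = ((8 - 1/15*(-13)) - 1086)² = ((8 + 13/15) - 1086)² = (133/15 - 1086)² = (-16157/15)² = 261048649/225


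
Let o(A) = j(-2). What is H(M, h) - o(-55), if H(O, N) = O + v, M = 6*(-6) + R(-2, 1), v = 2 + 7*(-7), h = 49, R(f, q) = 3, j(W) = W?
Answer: -78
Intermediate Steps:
o(A) = -2
v = -47 (v = 2 - 49 = -47)
M = -33 (M = 6*(-6) + 3 = -36 + 3 = -33)
H(O, N) = -47 + O (H(O, N) = O - 47 = -47 + O)
H(M, h) - o(-55) = (-47 - 33) - 1*(-2) = -80 + 2 = -78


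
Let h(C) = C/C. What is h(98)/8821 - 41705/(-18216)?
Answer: 367898021/160683336 ≈ 2.2896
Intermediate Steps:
h(C) = 1
h(98)/8821 - 41705/(-18216) = 1/8821 - 41705/(-18216) = 1*(1/8821) - 41705*(-1/18216) = 1/8821 + 41705/18216 = 367898021/160683336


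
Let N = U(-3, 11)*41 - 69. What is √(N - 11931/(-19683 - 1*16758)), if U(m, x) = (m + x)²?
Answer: √377037559614/12147 ≈ 50.550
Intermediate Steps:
N = 2555 (N = (-3 + 11)²*41 - 69 = 8²*41 - 69 = 64*41 - 69 = 2624 - 69 = 2555)
√(N - 11931/(-19683 - 1*16758)) = √(2555 - 11931/(-19683 - 1*16758)) = √(2555 - 11931/(-19683 - 16758)) = √(2555 - 11931/(-36441)) = √(2555 - 11931*(-1/36441)) = √(2555 + 3977/12147) = √(31039562/12147) = √377037559614/12147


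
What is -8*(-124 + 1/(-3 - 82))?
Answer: 84328/85 ≈ 992.09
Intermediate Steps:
-8*(-124 + 1/(-3 - 82)) = -8*(-124 + 1/(-85)) = -8*(-124 - 1/85) = -8*(-10541/85) = 84328/85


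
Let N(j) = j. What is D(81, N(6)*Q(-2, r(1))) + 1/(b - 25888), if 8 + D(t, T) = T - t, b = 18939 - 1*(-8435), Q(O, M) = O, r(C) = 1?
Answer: -150085/1486 ≈ -101.00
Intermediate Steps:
b = 27374 (b = 18939 + 8435 = 27374)
D(t, T) = -8 + T - t (D(t, T) = -8 + (T - t) = -8 + T - t)
D(81, N(6)*Q(-2, r(1))) + 1/(b - 25888) = (-8 + 6*(-2) - 1*81) + 1/(27374 - 25888) = (-8 - 12 - 81) + 1/1486 = -101 + 1/1486 = -150085/1486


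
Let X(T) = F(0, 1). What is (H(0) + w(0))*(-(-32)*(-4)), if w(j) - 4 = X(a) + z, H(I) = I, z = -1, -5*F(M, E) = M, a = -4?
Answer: -384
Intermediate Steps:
F(M, E) = -M/5
X(T) = 0 (X(T) = -⅕*0 = 0)
w(j) = 3 (w(j) = 4 + (0 - 1) = 4 - 1 = 3)
(H(0) + w(0))*(-(-32)*(-4)) = (0 + 3)*(-(-32)*(-4)) = 3*(-32*4) = 3*(-128) = -384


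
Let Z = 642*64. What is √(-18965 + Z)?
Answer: √22123 ≈ 148.74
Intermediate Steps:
Z = 41088
√(-18965 + Z) = √(-18965 + 41088) = √22123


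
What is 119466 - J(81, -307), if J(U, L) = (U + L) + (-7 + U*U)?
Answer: 113138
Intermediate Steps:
J(U, L) = -7 + L + U + U² (J(U, L) = (L + U) + (-7 + U²) = -7 + L + U + U²)
119466 - J(81, -307) = 119466 - (-7 - 307 + 81 + 81²) = 119466 - (-7 - 307 + 81 + 6561) = 119466 - 1*6328 = 119466 - 6328 = 113138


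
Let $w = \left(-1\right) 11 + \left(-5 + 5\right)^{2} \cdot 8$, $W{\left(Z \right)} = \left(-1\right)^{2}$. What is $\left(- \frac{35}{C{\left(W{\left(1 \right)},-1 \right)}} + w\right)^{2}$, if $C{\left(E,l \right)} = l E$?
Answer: $576$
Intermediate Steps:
$W{\left(Z \right)} = 1$
$C{\left(E,l \right)} = E l$
$w = -11$ ($w = -11 + 0^{2} \cdot 8 = -11 + 0 \cdot 8 = -11 + 0 = -11$)
$\left(- \frac{35}{C{\left(W{\left(1 \right)},-1 \right)}} + w\right)^{2} = \left(- \frac{35}{1 \left(-1\right)} - 11\right)^{2} = \left(- \frac{35}{-1} - 11\right)^{2} = \left(\left(-35\right) \left(-1\right) - 11\right)^{2} = \left(35 - 11\right)^{2} = 24^{2} = 576$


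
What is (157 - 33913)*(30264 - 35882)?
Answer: 189641208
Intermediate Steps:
(157 - 33913)*(30264 - 35882) = -33756*(-5618) = 189641208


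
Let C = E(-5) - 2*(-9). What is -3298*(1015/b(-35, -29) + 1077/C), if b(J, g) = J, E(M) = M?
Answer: -2308600/13 ≈ -1.7758e+5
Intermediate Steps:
C = 13 (C = -5 - 2*(-9) = -5 + 18 = 13)
-3298*(1015/b(-35, -29) + 1077/C) = -3298*(1015/(-35) + 1077/13) = -3298*(1015*(-1/35) + 1077*(1/13)) = -3298*(-29 + 1077/13) = -3298*700/13 = -2308600/13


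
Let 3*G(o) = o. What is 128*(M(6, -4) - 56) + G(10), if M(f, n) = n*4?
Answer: -27638/3 ≈ -9212.7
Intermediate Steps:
M(f, n) = 4*n
G(o) = o/3
128*(M(6, -4) - 56) + G(10) = 128*(4*(-4) - 56) + (1/3)*10 = 128*(-16 - 56) + 10/3 = 128*(-72) + 10/3 = -9216 + 10/3 = -27638/3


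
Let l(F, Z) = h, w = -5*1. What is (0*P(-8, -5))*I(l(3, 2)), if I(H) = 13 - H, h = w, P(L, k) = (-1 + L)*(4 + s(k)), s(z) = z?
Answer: 0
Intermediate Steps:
w = -5
P(L, k) = (-1 + L)*(4 + k)
h = -5
l(F, Z) = -5
(0*P(-8, -5))*I(l(3, 2)) = (0*(-4 - 1*(-5) + 4*(-8) - 8*(-5)))*(13 - 1*(-5)) = (0*(-4 + 5 - 32 + 40))*(13 + 5) = (0*9)*18 = 0*18 = 0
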